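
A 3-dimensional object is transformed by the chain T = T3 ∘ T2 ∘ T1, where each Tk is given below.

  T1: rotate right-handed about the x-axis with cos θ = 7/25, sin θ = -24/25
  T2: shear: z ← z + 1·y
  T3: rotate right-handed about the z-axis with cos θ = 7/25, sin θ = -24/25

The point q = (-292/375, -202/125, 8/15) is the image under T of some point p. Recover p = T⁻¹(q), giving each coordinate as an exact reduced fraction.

p = (4/3, -2, -2/3)

T1 = [1 0 0 0; 0 7/25 24/25 0; 0 -24/25 7/25 0; 0 0 0 1]
T2·T1 = [1 0 0 0; 0 7/25 24/25 0; 0 -17/25 31/25 0; 0 0 0 1]
T3·…·T1 = [7/25 168/625 576/625 0; -24/25 49/625 168/625 0; 0 -17/25 31/25 0; 0 0 0 1]
det M = 1; M⁻¹ = [7/25 -24/25 0 0; 744/625 217/625 -24/25 0; 408/625 119/625 7/25 0; 0 0 0 1]
M⁻¹ · (-292/375, -202/125, 8/15)ᵀ = (4/3, -2, -2/3)ᵀ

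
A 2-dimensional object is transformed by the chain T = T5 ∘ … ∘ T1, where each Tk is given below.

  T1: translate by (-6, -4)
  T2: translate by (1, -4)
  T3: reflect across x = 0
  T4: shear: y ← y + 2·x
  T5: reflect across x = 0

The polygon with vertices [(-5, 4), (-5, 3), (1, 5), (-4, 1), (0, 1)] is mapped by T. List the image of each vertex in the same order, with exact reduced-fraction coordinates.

T1 translate by (-6, -4): (-5, 4) → (-11, 0); (-5, 3) → (-11, -1); (1, 5) → (-5, 1); (-4, 1) → (-10, -3); (0, 1) → (-6, -3)
T2 translate by (1, -4): (-11, 0) → (-10, -4); (-11, -1) → (-10, -5); (-5, 1) → (-4, -3); (-10, -3) → (-9, -7); (-6, -3) → (-5, -7)
T3 reflect across x = 0: (-10, -4) → (10, -4); (-10, -5) → (10, -5); (-4, -3) → (4, -3); (-9, -7) → (9, -7); (-5, -7) → (5, -7)
T4 shear: y ← y + 2·x: (10, -4) → (10, 16); (10, -5) → (10, 15); (4, -3) → (4, 5); (9, -7) → (9, 11); (5, -7) → (5, 3)
T5 reflect across x = 0: (10, 16) → (-10, 16); (10, 15) → (-10, 15); (4, 5) → (-4, 5); (9, 11) → (-9, 11); (5, 3) → (-5, 3)

image vertices: (-10, 16), (-10, 15), (-4, 5), (-9, 11), (-5, 3)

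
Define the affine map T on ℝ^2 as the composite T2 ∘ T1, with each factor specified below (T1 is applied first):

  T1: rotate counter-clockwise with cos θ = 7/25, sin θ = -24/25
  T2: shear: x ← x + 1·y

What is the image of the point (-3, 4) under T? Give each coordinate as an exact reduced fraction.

T1 rotate counter-clockwise with cos θ = 7/25, sin θ = -24/25: (-3, 4) → (3, 4)
T2 shear: x ← x + 1·y: (3, 4) → (7, 4)

T(p) = (7, 4)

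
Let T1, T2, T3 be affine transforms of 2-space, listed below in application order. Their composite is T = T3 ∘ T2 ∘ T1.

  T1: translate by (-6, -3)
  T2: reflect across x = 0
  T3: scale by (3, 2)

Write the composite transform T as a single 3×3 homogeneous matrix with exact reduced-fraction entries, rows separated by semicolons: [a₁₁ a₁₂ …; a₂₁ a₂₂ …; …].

T1 = [1 0 -6; 0 1 -3; 0 0 1]
T2·T1 = [-1 0 6; 0 1 -3; 0 0 1]
T3·…·T1 = [-3 0 18; 0 2 -6; 0 0 1]

T = [-3 0 18; 0 2 -6; 0 0 1]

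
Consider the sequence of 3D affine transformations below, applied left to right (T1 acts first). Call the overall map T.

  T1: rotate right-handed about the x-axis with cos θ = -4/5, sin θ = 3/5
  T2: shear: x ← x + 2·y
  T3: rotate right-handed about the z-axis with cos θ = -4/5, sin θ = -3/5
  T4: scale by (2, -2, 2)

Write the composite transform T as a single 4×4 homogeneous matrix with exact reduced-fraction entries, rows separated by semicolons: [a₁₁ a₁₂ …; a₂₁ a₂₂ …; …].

T = [-8/5 8/5 6/5 0; 6/5 -16/5 -12/5 0; 0 6/5 -8/5 0; 0 0 0 1]

T1 = [1 0 0 0; 0 -4/5 -3/5 0; 0 3/5 -4/5 0; 0 0 0 1]
T2·T1 = [1 -8/5 -6/5 0; 0 -4/5 -3/5 0; 0 3/5 -4/5 0; 0 0 0 1]
T3·…·T1 = [-4/5 4/5 3/5 0; -3/5 8/5 6/5 0; 0 3/5 -4/5 0; 0 0 0 1]
T4·…·T1 = [-8/5 8/5 6/5 0; 6/5 -16/5 -12/5 0; 0 6/5 -8/5 0; 0 0 0 1]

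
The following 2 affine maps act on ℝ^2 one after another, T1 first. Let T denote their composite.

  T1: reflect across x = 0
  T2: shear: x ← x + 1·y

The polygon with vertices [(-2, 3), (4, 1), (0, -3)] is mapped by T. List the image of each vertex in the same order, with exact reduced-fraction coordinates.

image vertices: (5, 3), (-3, 1), (-3, -3)

T1 reflect across x = 0: (-2, 3) → (2, 3); (4, 1) → (-4, 1); (0, -3) → (0, -3)
T2 shear: x ← x + 1·y: (2, 3) → (5, 3); (-4, 1) → (-3, 1); (0, -3) → (-3, -3)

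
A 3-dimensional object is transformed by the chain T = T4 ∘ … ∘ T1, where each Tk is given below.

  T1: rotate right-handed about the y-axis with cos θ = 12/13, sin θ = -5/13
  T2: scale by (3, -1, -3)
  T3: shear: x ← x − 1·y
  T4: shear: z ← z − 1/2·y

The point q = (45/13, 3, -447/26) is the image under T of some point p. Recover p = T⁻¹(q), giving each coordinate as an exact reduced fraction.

T1 = [12/13 0 -5/13 0; 0 1 0 0; 5/13 0 12/13 0; 0 0 0 1]
T2·T1 = [36/13 0 -15/13 0; 0 -1 0 0; -15/13 0 -36/13 0; 0 0 0 1]
T3·…·T1 = [36/13 1 -15/13 0; 0 -1 0 0; -15/13 0 -36/13 0; 0 0 0 1]
T4·…·T1 = [36/13 1 -15/13 0; 0 -1 0 0; -15/13 1/2 -36/13 0; 0 0 0 1]
det M = 9; M⁻¹ = [4/13 19/78 -5/39 0; 0 -1 0 0; -5/39 -11/39 -4/13 0; 0 0 0 1]
M⁻¹ · (45/13, 3, -447/26)ᵀ = (4, -3, 4)ᵀ

p = (4, -3, 4)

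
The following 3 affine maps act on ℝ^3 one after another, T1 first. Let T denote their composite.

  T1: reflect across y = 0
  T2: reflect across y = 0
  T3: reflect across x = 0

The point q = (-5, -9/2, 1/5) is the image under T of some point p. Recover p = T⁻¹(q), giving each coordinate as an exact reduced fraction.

T1 = [1 0 0 0; 0 -1 0 0; 0 0 1 0; 0 0 0 1]
T2·T1 = [1 0 0 0; 0 1 0 0; 0 0 1 0; 0 0 0 1]
T3·…·T1 = [-1 0 0 0; 0 1 0 0; 0 0 1 0; 0 0 0 1]
det M = -1; M⁻¹ = [-1 0 0 0; 0 1 0 0; 0 0 1 0; 0 0 0 1]
M⁻¹ · (-5, -9/2, 1/5)ᵀ = (5, -9/2, 1/5)ᵀ

p = (5, -9/2, 1/5)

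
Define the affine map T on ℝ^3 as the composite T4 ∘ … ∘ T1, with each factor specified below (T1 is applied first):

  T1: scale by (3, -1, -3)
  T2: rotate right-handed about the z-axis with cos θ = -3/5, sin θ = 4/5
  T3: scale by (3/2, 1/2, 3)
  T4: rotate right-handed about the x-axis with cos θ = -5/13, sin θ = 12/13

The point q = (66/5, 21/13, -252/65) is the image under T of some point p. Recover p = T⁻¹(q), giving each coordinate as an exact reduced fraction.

p = (-4, 2, 0)

T1 = [3 0 0 0; 0 -1 0 0; 0 0 -3 0; 0 0 0 1]
T2·T1 = [-9/5 4/5 0 0; 12/5 3/5 0 0; 0 0 -3 0; 0 0 0 1]
T3·…·T1 = [-27/10 6/5 0 0; 6/5 3/10 0 0; 0 0 -9 0; 0 0 0 1]
T4·…·T1 = [-27/10 6/5 0 0; -6/13 -3/26 108/13 0; 72/65 18/65 45/13 0; 0 0 0 1]
det M = 81/4; M⁻¹ = [-2/15 -8/39 32/65 0; 8/15 -6/13 72/65 0; 0 4/39 5/117 0; 0 0 0 1]
M⁻¹ · (66/5, 21/13, -252/65)ᵀ = (-4, 2, 0)ᵀ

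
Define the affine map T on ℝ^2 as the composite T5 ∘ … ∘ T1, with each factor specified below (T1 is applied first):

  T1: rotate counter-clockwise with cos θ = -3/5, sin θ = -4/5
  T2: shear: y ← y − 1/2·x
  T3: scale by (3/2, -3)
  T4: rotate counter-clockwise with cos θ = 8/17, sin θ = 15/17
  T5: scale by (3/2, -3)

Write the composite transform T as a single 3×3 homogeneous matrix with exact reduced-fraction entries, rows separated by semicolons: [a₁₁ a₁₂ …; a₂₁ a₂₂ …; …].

T = [-891/340 -531/170 0; 9/34 -126/17 0; 0 0 1]

T1 = [-3/5 4/5 0; -4/5 -3/5 0; 0 0 1]
T2·T1 = [-3/5 4/5 0; -1/2 -1 0; 0 0 1]
T3·…·T1 = [-9/10 6/5 0; 3/2 3 0; 0 0 1]
T4·…·T1 = [-297/170 -177/85 0; -3/34 42/17 0; 0 0 1]
T5·…·T1 = [-891/340 -531/170 0; 9/34 -126/17 0; 0 0 1]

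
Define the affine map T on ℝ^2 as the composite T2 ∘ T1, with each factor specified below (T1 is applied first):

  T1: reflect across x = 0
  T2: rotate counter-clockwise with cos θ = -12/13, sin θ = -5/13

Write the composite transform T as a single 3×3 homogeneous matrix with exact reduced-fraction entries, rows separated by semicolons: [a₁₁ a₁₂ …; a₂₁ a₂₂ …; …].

T1 = [-1 0 0; 0 1 0; 0 0 1]
T2·T1 = [12/13 5/13 0; 5/13 -12/13 0; 0 0 1]

T = [12/13 5/13 0; 5/13 -12/13 0; 0 0 1]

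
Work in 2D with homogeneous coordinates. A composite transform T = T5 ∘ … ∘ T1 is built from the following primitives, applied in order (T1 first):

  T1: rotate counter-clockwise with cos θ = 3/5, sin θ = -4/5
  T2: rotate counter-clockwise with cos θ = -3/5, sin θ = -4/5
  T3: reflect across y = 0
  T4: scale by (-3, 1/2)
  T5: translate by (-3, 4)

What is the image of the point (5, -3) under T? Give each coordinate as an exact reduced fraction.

T1 rotate counter-clockwise with cos θ = 3/5, sin θ = -4/5: (5, -3) → (3/5, -29/5)
T2 rotate counter-clockwise with cos θ = -3/5, sin θ = -4/5: (3/5, -29/5) → (-5, 3)
T3 reflect across y = 0: (-5, 3) → (-5, -3)
T4 scale by (-3, 1/2): (-5, -3) → (15, -3/2)
T5 translate by (-3, 4): (15, -3/2) → (12, 5/2)

T(p) = (12, 5/2)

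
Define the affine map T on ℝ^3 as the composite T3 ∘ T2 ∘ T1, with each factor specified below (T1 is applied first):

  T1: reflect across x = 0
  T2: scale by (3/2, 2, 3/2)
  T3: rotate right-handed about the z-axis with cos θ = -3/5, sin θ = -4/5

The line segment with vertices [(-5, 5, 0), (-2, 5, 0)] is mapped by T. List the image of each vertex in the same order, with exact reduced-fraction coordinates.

T1 reflect across x = 0: (-5, 5, 0) → (5, 5, 0); (-2, 5, 0) → (2, 5, 0)
T2 scale by (3/2, 2, 3/2): (5, 5, 0) → (15/2, 10, 0); (2, 5, 0) → (3, 10, 0)
T3 rotate right-handed about the z-axis with cos θ = -3/5, sin θ = -4/5: (15/2, 10, 0) → (7/2, -12, 0); (3, 10, 0) → (31/5, -42/5, 0)

image vertices: (7/2, -12, 0), (31/5, -42/5, 0)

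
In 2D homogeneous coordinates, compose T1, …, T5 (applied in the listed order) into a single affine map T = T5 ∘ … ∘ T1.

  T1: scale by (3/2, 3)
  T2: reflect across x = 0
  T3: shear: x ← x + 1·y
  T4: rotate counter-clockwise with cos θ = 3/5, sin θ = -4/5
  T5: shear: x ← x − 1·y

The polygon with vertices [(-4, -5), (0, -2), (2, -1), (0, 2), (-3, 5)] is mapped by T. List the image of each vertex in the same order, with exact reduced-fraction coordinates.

T1 scale by (3/2, 3): (-4, -5) → (-6, -15); (0, -2) → (0, -6); (2, -1) → (3, -3); (0, 2) → (0, 6); (-3, 5) → (-9/2, 15)
T2 reflect across x = 0: (-6, -15) → (6, -15); (0, -6) → (0, -6); (3, -3) → (-3, -3); (0, 6) → (0, 6); (-9/2, 15) → (9/2, 15)
T3 shear: x ← x + 1·y: (6, -15) → (-9, -15); (0, -6) → (-6, -6); (-3, -3) → (-6, -3); (0, 6) → (6, 6); (9/2, 15) → (39/2, 15)
T4 rotate counter-clockwise with cos θ = 3/5, sin θ = -4/5: (-9, -15) → (-87/5, -9/5); (-6, -6) → (-42/5, 6/5); (-6, -3) → (-6, 3); (6, 6) → (42/5, -6/5); (39/2, 15) → (237/10, -33/5)
T5 shear: x ← x − 1·y: (-87/5, -9/5) → (-78/5, -9/5); (-42/5, 6/5) → (-48/5, 6/5); (-6, 3) → (-9, 3); (42/5, -6/5) → (48/5, -6/5); (237/10, -33/5) → (303/10, -33/5)

image vertices: (-78/5, -9/5), (-48/5, 6/5), (-9, 3), (48/5, -6/5), (303/10, -33/5)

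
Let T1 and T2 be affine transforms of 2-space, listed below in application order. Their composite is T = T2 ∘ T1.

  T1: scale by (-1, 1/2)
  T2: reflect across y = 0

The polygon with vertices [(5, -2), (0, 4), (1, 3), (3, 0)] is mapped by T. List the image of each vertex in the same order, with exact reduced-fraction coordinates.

image vertices: (-5, 1), (0, -2), (-1, -3/2), (-3, 0)

T1 scale by (-1, 1/2): (5, -2) → (-5, -1); (0, 4) → (0, 2); (1, 3) → (-1, 3/2); (3, 0) → (-3, 0)
T2 reflect across y = 0: (-5, -1) → (-5, 1); (0, 2) → (0, -2); (-1, 3/2) → (-1, -3/2); (-3, 0) → (-3, 0)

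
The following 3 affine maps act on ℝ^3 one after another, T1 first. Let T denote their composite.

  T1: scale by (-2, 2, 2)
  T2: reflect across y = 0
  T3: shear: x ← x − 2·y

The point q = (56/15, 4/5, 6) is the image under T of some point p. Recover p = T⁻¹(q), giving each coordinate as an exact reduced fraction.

p = (-8/3, -2/5, 3)

T1 = [-2 0 0 0; 0 2 0 0; 0 0 2 0; 0 0 0 1]
T2·T1 = [-2 0 0 0; 0 -2 0 0; 0 0 2 0; 0 0 0 1]
T3·…·T1 = [-2 4 0 0; 0 -2 0 0; 0 0 2 0; 0 0 0 1]
det M = 8; M⁻¹ = [-1/2 -1 0 0; 0 -1/2 0 0; 0 0 1/2 0; 0 0 0 1]
M⁻¹ · (56/15, 4/5, 6)ᵀ = (-8/3, -2/5, 3)ᵀ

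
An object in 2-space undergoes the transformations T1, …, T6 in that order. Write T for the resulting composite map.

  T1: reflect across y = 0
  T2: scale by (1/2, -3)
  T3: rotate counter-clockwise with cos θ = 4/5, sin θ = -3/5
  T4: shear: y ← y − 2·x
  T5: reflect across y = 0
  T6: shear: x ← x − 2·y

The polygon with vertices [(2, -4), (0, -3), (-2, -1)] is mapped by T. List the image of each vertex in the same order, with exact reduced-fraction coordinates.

T1 reflect across y = 0: (2, -4) → (2, 4); (0, -3) → (0, 3); (-2, -1) → (-2, 1)
T2 scale by (1/2, -3): (2, 4) → (1, -12); (0, 3) → (0, -9); (-2, 1) → (-1, -3)
T3 rotate counter-clockwise with cos θ = 4/5, sin θ = -3/5: (1, -12) → (-32/5, -51/5); (0, -9) → (-27/5, -36/5); (-1, -3) → (-13/5, -9/5)
T4 shear: y ← y − 2·x: (-32/5, -51/5) → (-32/5, 13/5); (-27/5, -36/5) → (-27/5, 18/5); (-13/5, -9/5) → (-13/5, 17/5)
T5 reflect across y = 0: (-32/5, 13/5) → (-32/5, -13/5); (-27/5, 18/5) → (-27/5, -18/5); (-13/5, 17/5) → (-13/5, -17/5)
T6 shear: x ← x − 2·y: (-32/5, -13/5) → (-6/5, -13/5); (-27/5, -18/5) → (9/5, -18/5); (-13/5, -17/5) → (21/5, -17/5)

image vertices: (-6/5, -13/5), (9/5, -18/5), (21/5, -17/5)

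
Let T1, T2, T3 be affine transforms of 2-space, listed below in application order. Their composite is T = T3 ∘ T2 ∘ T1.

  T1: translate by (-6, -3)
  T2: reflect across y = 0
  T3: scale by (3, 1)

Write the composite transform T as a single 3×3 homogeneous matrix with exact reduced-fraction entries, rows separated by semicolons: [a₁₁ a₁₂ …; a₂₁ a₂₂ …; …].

T1 = [1 0 -6; 0 1 -3; 0 0 1]
T2·T1 = [1 0 -6; 0 -1 3; 0 0 1]
T3·…·T1 = [3 0 -18; 0 -1 3; 0 0 1]

T = [3 0 -18; 0 -1 3; 0 0 1]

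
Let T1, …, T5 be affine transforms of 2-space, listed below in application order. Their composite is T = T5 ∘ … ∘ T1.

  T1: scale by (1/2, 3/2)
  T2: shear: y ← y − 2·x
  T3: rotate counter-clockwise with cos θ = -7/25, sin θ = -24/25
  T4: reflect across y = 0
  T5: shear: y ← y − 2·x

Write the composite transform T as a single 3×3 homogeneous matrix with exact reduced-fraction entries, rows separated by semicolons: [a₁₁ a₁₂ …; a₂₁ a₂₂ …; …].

T = [-11/10 36/25 0; 12/5 -123/50 0; 0 0 1]

T1 = [1/2 0 0; 0 3/2 0; 0 0 1]
T2·T1 = [1/2 0 0; -1 3/2 0; 0 0 1]
T3·…·T1 = [-11/10 36/25 0; -1/5 -21/50 0; 0 0 1]
T4·…·T1 = [-11/10 36/25 0; 1/5 21/50 0; 0 0 1]
T5·…·T1 = [-11/10 36/25 0; 12/5 -123/50 0; 0 0 1]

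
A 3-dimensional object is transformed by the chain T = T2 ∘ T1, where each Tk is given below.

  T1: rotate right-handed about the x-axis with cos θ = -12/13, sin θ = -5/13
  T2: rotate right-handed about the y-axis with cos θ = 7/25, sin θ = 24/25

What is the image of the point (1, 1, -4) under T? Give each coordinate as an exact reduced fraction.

T(p) = (1123/325, -32/13, -11/325)

T1 rotate right-handed about the x-axis with cos θ = -12/13, sin θ = -5/13: (1, 1, -4) → (1, -32/13, 43/13)
T2 rotate right-handed about the y-axis with cos θ = 7/25, sin θ = 24/25: (1, -32/13, 43/13) → (1123/325, -32/13, -11/325)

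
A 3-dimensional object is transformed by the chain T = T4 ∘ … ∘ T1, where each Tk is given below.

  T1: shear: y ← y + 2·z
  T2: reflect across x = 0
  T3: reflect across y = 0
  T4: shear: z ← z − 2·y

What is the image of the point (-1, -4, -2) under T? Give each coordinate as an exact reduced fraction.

T(p) = (1, 8, -18)

T1 shear: y ← y + 2·z: (-1, -4, -2) → (-1, -8, -2)
T2 reflect across x = 0: (-1, -8, -2) → (1, -8, -2)
T3 reflect across y = 0: (1, -8, -2) → (1, 8, -2)
T4 shear: z ← z − 2·y: (1, 8, -2) → (1, 8, -18)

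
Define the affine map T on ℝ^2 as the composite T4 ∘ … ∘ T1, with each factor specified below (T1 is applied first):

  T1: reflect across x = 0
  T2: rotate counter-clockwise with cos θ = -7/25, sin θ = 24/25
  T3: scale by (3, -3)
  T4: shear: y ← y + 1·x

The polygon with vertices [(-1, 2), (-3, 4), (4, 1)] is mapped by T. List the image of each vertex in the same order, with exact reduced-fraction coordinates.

T1 reflect across x = 0: (-1, 2) → (1, 2); (-3, 4) → (3, 4); (4, 1) → (-4, 1)
T2 rotate counter-clockwise with cos θ = -7/25, sin θ = 24/25: (1, 2) → (-11/5, 2/5); (3, 4) → (-117/25, 44/25); (-4, 1) → (4/25, -103/25)
T3 scale by (3, -3): (-11/5, 2/5) → (-33/5, -6/5); (-117/25, 44/25) → (-351/25, -132/25); (4/25, -103/25) → (12/25, 309/25)
T4 shear: y ← y + 1·x: (-33/5, -6/5) → (-33/5, -39/5); (-351/25, -132/25) → (-351/25, -483/25); (12/25, 309/25) → (12/25, 321/25)

image vertices: (-33/5, -39/5), (-351/25, -483/25), (12/25, 321/25)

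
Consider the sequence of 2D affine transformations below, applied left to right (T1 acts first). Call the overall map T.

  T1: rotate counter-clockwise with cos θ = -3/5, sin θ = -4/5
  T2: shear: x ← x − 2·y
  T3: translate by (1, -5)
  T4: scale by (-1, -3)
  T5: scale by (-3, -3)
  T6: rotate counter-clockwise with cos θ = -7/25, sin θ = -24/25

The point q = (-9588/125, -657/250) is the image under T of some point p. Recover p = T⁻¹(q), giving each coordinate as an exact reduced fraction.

T1 = [-3/5 4/5 0; -4/5 -3/5 0; 0 0 1]
T2·T1 = [1 2 0; -4/5 -3/5 0; 0 0 1]
T3·…·T1 = [1 2 1; -4/5 -3/5 -5; 0 0 1]
T4·…·T1 = [-1 -2 -1; 12/5 9/5 15; 0 0 1]
T5·…·T1 = [3 6 3; -36/5 -27/5 -45; 0 0 1]
T6·…·T1 = [-969/125 -858/125 -1101/25; -108/125 -531/125 243/25; 0 0 1]
det M = 27; M⁻¹ = [-59/375 286/1125 -47/5; 4/125 -323/1125 21/5; 0 0 1]
M⁻¹ · (-9588/125, -657/250)ᵀ = (2, 5/2)ᵀ

p = (2, 5/2)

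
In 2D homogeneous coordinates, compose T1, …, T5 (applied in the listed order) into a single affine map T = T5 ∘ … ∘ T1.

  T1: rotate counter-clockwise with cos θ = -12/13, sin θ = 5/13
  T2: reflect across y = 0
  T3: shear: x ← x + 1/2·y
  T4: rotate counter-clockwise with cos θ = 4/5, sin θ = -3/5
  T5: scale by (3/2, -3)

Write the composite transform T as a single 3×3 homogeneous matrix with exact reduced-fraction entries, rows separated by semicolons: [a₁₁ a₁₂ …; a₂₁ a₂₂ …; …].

T = [-219/130 12/13 0; -141/130 -27/13 0; 0 0 1]

T1 = [-12/13 -5/13 0; 5/13 -12/13 0; 0 0 1]
T2·T1 = [-12/13 -5/13 0; -5/13 12/13 0; 0 0 1]
T3·…·T1 = [-29/26 1/13 0; -5/13 12/13 0; 0 0 1]
T4·…·T1 = [-73/65 8/13 0; 47/130 9/13 0; 0 0 1]
T5·…·T1 = [-219/130 12/13 0; -141/130 -27/13 0; 0 0 1]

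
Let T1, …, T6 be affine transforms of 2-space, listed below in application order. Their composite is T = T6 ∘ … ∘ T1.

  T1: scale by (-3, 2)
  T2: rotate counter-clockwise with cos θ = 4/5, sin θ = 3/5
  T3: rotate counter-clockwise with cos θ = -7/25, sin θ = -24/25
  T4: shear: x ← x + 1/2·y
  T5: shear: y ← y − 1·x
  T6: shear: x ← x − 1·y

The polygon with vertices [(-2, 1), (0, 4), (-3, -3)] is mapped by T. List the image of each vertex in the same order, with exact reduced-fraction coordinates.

image vertices: (996/125, -161/25), (1872/125, -152/25), (-612/125, -141/50)

T1 scale by (-3, 2): (-2, 1) → (6, 2); (0, 4) → (0, 8); (-3, -3) → (9, -6)
T2 rotate counter-clockwise with cos θ = 4/5, sin θ = 3/5: (6, 2) → (18/5, 26/5); (0, 8) → (-24/5, 32/5); (9, -6) → (54/5, 3/5)
T3 rotate counter-clockwise with cos θ = -7/25, sin θ = -24/25: (18/5, 26/5) → (498/125, -614/125); (-24/5, 32/5) → (936/125, 352/125); (54/5, 3/5) → (-306/125, -1317/125)
T4 shear: x ← x + 1/2·y: (498/125, -614/125) → (191/125, -614/125); (936/125, 352/125) → (1112/125, 352/125); (-306/125, -1317/125) → (-1929/250, -1317/125)
T5 shear: y ← y − 1·x: (191/125, -614/125) → (191/125, -161/25); (1112/125, 352/125) → (1112/125, -152/25); (-1929/250, -1317/125) → (-1929/250, -141/50)
T6 shear: x ← x − 1·y: (191/125, -161/25) → (996/125, -161/25); (1112/125, -152/25) → (1872/125, -152/25); (-1929/250, -141/50) → (-612/125, -141/50)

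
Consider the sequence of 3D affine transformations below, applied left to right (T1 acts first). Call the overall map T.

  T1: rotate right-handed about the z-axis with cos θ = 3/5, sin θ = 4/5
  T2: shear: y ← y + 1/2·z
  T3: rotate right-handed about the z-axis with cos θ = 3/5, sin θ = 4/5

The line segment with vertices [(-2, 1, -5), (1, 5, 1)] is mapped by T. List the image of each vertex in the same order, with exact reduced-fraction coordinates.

image vertices: (8/5, -37/10, -5), (-137/25, -7/50, 1)

T1 rotate right-handed about the z-axis with cos θ = 3/5, sin θ = 4/5: (-2, 1, -5) → (-2, -1, -5); (1, 5, 1) → (-17/5, 19/5, 1)
T2 shear: y ← y + 1/2·z: (-2, -1, -5) → (-2, -7/2, -5); (-17/5, 19/5, 1) → (-17/5, 43/10, 1)
T3 rotate right-handed about the z-axis with cos θ = 3/5, sin θ = 4/5: (-2, -7/2, -5) → (8/5, -37/10, -5); (-17/5, 43/10, 1) → (-137/25, -7/50, 1)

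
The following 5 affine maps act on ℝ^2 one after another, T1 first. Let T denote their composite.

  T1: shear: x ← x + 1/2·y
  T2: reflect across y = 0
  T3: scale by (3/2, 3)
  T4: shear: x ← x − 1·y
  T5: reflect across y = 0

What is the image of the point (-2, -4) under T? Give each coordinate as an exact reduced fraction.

T(p) = (-18, -12)

T1 shear: x ← x + 1/2·y: (-2, -4) → (-4, -4)
T2 reflect across y = 0: (-4, -4) → (-4, 4)
T3 scale by (3/2, 3): (-4, 4) → (-6, 12)
T4 shear: x ← x − 1·y: (-6, 12) → (-18, 12)
T5 reflect across y = 0: (-18, 12) → (-18, -12)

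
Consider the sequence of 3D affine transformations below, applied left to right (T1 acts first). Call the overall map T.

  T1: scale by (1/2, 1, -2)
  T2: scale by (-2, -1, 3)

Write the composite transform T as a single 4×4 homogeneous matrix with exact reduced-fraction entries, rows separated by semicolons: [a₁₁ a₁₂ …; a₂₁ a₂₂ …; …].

T = [-1 0 0 0; 0 -1 0 0; 0 0 -6 0; 0 0 0 1]

T1 = [1/2 0 0 0; 0 1 0 0; 0 0 -2 0; 0 0 0 1]
T2·T1 = [-1 0 0 0; 0 -1 0 0; 0 0 -6 0; 0 0 0 1]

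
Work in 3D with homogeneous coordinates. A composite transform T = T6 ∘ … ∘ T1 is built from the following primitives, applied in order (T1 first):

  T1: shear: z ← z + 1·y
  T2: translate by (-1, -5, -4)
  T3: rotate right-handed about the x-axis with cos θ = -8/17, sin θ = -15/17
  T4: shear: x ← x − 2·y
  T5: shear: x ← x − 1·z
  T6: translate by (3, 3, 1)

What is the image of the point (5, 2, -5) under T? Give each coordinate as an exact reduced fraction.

T1 shear: z ← z + 1·y: (5, 2, -5) → (5, 2, -3)
T2 translate by (-1, -5, -4): (5, 2, -3) → (4, -3, -7)
T3 rotate right-handed about the x-axis with cos θ = -8/17, sin θ = -15/17: (4, -3, -7) → (4, -81/17, 101/17)
T4 shear: x ← x − 2·y: (4, -81/17, 101/17) → (230/17, -81/17, 101/17)
T5 shear: x ← x − 1·z: (230/17, -81/17, 101/17) → (129/17, -81/17, 101/17)
T6 translate by (3, 3, 1): (129/17, -81/17, 101/17) → (180/17, -30/17, 118/17)

T(p) = (180/17, -30/17, 118/17)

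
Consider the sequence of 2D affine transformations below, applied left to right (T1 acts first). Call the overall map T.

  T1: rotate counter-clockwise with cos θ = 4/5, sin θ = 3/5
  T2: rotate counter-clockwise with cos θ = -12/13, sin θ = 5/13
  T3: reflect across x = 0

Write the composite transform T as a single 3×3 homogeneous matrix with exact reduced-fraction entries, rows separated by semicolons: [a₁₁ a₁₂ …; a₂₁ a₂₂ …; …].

T1 = [4/5 -3/5 0; 3/5 4/5 0; 0 0 1]
T2·T1 = [-63/65 16/65 0; -16/65 -63/65 0; 0 0 1]
T3·…·T1 = [63/65 -16/65 0; -16/65 -63/65 0; 0 0 1]

T = [63/65 -16/65 0; -16/65 -63/65 0; 0 0 1]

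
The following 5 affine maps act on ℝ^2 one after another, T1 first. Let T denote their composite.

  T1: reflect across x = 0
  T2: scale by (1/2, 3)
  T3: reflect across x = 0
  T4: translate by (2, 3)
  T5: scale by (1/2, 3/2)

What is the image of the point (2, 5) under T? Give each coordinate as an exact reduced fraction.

T1 reflect across x = 0: (2, 5) → (-2, 5)
T2 scale by (1/2, 3): (-2, 5) → (-1, 15)
T3 reflect across x = 0: (-1, 15) → (1, 15)
T4 translate by (2, 3): (1, 15) → (3, 18)
T5 scale by (1/2, 3/2): (3, 18) → (3/2, 27)

T(p) = (3/2, 27)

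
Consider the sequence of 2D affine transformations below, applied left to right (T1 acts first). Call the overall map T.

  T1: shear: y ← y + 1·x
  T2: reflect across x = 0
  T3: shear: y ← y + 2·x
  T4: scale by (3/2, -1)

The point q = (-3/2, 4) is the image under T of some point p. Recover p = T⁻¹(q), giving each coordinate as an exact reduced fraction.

T1 = [1 0 0; 1 1 0; 0 0 1]
T2·T1 = [-1 0 0; 1 1 0; 0 0 1]
T3·…·T1 = [-1 0 0; -1 1 0; 0 0 1]
T4·…·T1 = [-3/2 0 0; 1 -1 0; 0 0 1]
det M = 3/2; M⁻¹ = [-2/3 0 0; -2/3 -1 0; 0 0 1]
M⁻¹ · (-3/2, 4)ᵀ = (1, -3)ᵀ

p = (1, -3)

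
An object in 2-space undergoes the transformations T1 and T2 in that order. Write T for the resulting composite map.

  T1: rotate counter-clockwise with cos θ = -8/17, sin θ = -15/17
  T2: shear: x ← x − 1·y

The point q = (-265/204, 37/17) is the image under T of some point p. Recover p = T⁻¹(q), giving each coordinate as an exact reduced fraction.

T1 = [-8/17 15/17 0; -15/17 -8/17 0; 0 0 1]
T2·T1 = [7/17 23/17 0; -15/17 -8/17 0; 0 0 1]
det M = 1; M⁻¹ = [-8/17 -23/17 0; 15/17 7/17 0; 0 0 1]
M⁻¹ · (-265/204, 37/17)ᵀ = (-7/3, -1/4)ᵀ

p = (-7/3, -1/4)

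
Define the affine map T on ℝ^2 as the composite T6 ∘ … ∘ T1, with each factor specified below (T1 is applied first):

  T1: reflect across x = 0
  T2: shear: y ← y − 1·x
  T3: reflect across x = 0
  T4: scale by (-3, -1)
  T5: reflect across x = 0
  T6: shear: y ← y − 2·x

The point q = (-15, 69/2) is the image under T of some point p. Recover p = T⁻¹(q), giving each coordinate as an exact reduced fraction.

T1 = [-1 0 0; 0 1 0; 0 0 1]
T2·T1 = [-1 0 0; 1 1 0; 0 0 1]
T3·…·T1 = [1 0 0; 1 1 0; 0 0 1]
T4·…·T1 = [-3 0 0; -1 -1 0; 0 0 1]
T5·…·T1 = [3 0 0; -1 -1 0; 0 0 1]
T6·…·T1 = [3 0 0; -7 -1 0; 0 0 1]
det M = -3; M⁻¹ = [1/3 0 0; -7/3 -1 0; 0 0 1]
M⁻¹ · (-15, 69/2)ᵀ = (-5, 1/2)ᵀ

p = (-5, 1/2)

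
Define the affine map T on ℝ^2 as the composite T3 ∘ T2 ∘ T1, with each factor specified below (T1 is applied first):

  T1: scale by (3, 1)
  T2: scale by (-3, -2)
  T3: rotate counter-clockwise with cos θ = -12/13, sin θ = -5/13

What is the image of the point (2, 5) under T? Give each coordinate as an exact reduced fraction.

T1 scale by (3, 1): (2, 5) → (6, 5)
T2 scale by (-3, -2): (6, 5) → (-18, -10)
T3 rotate counter-clockwise with cos θ = -12/13, sin θ = -5/13: (-18, -10) → (166/13, 210/13)

T(p) = (166/13, 210/13)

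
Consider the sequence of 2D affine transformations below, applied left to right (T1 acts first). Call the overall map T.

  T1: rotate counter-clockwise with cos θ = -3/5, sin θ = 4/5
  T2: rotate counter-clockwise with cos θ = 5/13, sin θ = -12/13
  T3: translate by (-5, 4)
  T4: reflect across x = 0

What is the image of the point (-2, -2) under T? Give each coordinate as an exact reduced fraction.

T1 rotate counter-clockwise with cos θ = -3/5, sin θ = 4/5: (-2, -2) → (14/5, -2/5)
T2 rotate counter-clockwise with cos θ = 5/13, sin θ = -12/13: (14/5, -2/5) → (46/65, -178/65)
T3 translate by (-5, 4): (46/65, -178/65) → (-279/65, 82/65)
T4 reflect across x = 0: (-279/65, 82/65) → (279/65, 82/65)

T(p) = (279/65, 82/65)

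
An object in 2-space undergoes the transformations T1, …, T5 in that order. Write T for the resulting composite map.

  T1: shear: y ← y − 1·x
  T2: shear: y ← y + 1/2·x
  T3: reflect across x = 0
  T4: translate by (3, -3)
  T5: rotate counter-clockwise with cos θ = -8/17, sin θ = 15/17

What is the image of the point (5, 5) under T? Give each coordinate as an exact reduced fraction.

T(p) = (47/34, -26/17)

T1 shear: y ← y − 1·x: (5, 5) → (5, 0)
T2 shear: y ← y + 1/2·x: (5, 0) → (5, 5/2)
T3 reflect across x = 0: (5, 5/2) → (-5, 5/2)
T4 translate by (3, -3): (-5, 5/2) → (-2, -1/2)
T5 rotate counter-clockwise with cos θ = -8/17, sin θ = 15/17: (-2, -1/2) → (47/34, -26/17)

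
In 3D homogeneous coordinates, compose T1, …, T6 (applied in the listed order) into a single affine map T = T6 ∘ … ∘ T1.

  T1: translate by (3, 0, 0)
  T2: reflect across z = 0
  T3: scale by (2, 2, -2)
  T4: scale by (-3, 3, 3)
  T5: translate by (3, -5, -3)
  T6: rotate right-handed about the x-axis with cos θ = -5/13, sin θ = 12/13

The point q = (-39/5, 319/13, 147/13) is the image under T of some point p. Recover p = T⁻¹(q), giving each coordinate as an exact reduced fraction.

T1 = [1 0 0 3; 0 1 0 0; 0 0 1 0; 0 0 0 1]
T2·T1 = [1 0 0 3; 0 1 0 0; 0 0 -1 0; 0 0 0 1]
T3·…·T1 = [2 0 0 6; 0 2 0 0; 0 0 2 0; 0 0 0 1]
T4·…·T1 = [-6 0 0 -18; 0 6 0 0; 0 0 6 0; 0 0 0 1]
T5·…·T1 = [-6 0 0 -15; 0 6 0 -5; 0 0 6 -3; 0 0 0 1]
T6·…·T1 = [-6 0 0 -15; 0 -30/13 -72/13 61/13; 0 72/13 -30/13 -45/13; 0 0 0 1]
det M = -216; M⁻¹ = [-1/6 0 0 -5/2; 0 -5/78 2/13 5/6; 0 -2/13 -5/78 1/2; 0 0 0 1]
M⁻¹ · (-39/5, 319/13, 147/13)ᵀ = (-6/5, 1, -4)ᵀ

p = (-6/5, 1, -4)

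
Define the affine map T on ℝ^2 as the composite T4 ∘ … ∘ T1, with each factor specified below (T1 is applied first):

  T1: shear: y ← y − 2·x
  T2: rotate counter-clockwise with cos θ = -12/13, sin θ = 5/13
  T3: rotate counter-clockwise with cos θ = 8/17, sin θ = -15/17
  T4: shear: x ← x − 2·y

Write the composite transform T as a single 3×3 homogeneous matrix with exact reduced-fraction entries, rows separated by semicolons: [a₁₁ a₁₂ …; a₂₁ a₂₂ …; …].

T1 = [1 0 0; -2 1 0; 0 0 1]
T2·T1 = [-2/13 -5/13 0; 29/13 -12/13 0; 0 0 1]
T3·…·T1 = [419/221 -220/221 0; 262/221 -21/221 0; 0 0 1]
T4·…·T1 = [-105/221 -178/221 0; 262/221 -21/221 0; 0 0 1]

T = [-105/221 -178/221 0; 262/221 -21/221 0; 0 0 1]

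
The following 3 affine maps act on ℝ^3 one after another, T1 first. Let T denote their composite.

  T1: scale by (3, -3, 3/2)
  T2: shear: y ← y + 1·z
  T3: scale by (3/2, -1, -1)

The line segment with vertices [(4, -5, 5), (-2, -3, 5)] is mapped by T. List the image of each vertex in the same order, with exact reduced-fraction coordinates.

T1 scale by (3, -3, 3/2): (4, -5, 5) → (12, 15, 15/2); (-2, -3, 5) → (-6, 9, 15/2)
T2 shear: y ← y + 1·z: (12, 15, 15/2) → (12, 45/2, 15/2); (-6, 9, 15/2) → (-6, 33/2, 15/2)
T3 scale by (3/2, -1, -1): (12, 45/2, 15/2) → (18, -45/2, -15/2); (-6, 33/2, 15/2) → (-9, -33/2, -15/2)

image vertices: (18, -45/2, -15/2), (-9, -33/2, -15/2)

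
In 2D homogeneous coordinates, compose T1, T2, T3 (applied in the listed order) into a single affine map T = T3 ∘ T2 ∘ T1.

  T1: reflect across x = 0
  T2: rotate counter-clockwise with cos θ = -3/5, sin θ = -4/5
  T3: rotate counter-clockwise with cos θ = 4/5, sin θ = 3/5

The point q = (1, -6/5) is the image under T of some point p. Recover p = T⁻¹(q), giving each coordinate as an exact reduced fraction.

p = (-6/5, 1)

T1 = [-1 0 0; 0 1 0; 0 0 1]
T2·T1 = [3/5 4/5 0; 4/5 -3/5 0; 0 0 1]
T3·…·T1 = [0 1 0; 1 0 0; 0 0 1]
det M = -1; M⁻¹ = [0 1 0; 1 0 0; 0 0 1]
M⁻¹ · (1, -6/5)ᵀ = (-6/5, 1)ᵀ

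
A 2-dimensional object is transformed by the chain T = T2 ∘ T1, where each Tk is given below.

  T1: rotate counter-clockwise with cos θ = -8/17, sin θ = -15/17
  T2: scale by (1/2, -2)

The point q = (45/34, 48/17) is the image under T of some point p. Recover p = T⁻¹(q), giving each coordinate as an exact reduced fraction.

p = (0, 3)

T1 = [-8/17 15/17 0; -15/17 -8/17 0; 0 0 1]
T2·T1 = [-4/17 15/34 0; 30/17 16/17 0; 0 0 1]
det M = -1; M⁻¹ = [-16/17 15/34 0; 30/17 4/17 0; 0 0 1]
M⁻¹ · (45/34, 48/17)ᵀ = (0, 3)ᵀ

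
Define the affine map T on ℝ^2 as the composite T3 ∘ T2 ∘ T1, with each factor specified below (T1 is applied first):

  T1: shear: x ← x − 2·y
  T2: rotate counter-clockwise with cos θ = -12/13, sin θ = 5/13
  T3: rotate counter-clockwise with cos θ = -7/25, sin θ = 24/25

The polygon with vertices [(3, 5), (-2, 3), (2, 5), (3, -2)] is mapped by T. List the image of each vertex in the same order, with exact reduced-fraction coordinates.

image vertices: (1867/325, 2081/325), (1257/325, 2476/325), (1903/325, 2404/325), (-898/325, -2189/325)

T1 shear: x ← x − 2·y: (3, 5) → (-7, 5); (-2, 3) → (-8, 3); (2, 5) → (-8, 5); (3, -2) → (7, -2)
T2 rotate counter-clockwise with cos θ = -12/13, sin θ = 5/13: (-7, 5) → (59/13, -95/13); (-8, 3) → (81/13, -76/13); (-8, 5) → (71/13, -100/13); (7, -2) → (-74/13, 59/13)
T3 rotate counter-clockwise with cos θ = -7/25, sin θ = 24/25: (59/13, -95/13) → (1867/325, 2081/325); (81/13, -76/13) → (1257/325, 2476/325); (71/13, -100/13) → (1903/325, 2404/325); (-74/13, 59/13) → (-898/325, -2189/325)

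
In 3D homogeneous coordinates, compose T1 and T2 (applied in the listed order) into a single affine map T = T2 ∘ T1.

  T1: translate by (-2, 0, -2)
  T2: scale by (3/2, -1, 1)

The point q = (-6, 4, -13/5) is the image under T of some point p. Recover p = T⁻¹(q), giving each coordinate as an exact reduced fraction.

p = (-2, -4, -3/5)

T1 = [1 0 0 -2; 0 1 0 0; 0 0 1 -2; 0 0 0 1]
T2·T1 = [3/2 0 0 -3; 0 -1 0 0; 0 0 1 -2; 0 0 0 1]
det M = -3/2; M⁻¹ = [2/3 0 0 2; 0 -1 0 0; 0 0 1 2; 0 0 0 1]
M⁻¹ · (-6, 4, -13/5)ᵀ = (-2, -4, -3/5)ᵀ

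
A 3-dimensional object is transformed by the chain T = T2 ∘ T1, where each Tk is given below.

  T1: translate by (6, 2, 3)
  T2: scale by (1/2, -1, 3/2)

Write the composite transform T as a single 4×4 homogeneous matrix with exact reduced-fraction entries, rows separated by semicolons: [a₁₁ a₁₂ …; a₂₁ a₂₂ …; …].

T1 = [1 0 0 6; 0 1 0 2; 0 0 1 3; 0 0 0 1]
T2·T1 = [1/2 0 0 3; 0 -1 0 -2; 0 0 3/2 9/2; 0 0 0 1]

T = [1/2 0 0 3; 0 -1 0 -2; 0 0 3/2 9/2; 0 0 0 1]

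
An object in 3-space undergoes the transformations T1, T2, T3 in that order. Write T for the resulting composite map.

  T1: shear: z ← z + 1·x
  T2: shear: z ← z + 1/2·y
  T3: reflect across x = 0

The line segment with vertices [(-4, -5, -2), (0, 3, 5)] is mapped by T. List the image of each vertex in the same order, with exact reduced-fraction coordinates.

T1 shear: z ← z + 1·x: (-4, -5, -2) → (-4, -5, -6); (0, 3, 5) → (0, 3, 5)
T2 shear: z ← z + 1/2·y: (-4, -5, -6) → (-4, -5, -17/2); (0, 3, 5) → (0, 3, 13/2)
T3 reflect across x = 0: (-4, -5, -17/2) → (4, -5, -17/2); (0, 3, 13/2) → (0, 3, 13/2)

image vertices: (4, -5, -17/2), (0, 3, 13/2)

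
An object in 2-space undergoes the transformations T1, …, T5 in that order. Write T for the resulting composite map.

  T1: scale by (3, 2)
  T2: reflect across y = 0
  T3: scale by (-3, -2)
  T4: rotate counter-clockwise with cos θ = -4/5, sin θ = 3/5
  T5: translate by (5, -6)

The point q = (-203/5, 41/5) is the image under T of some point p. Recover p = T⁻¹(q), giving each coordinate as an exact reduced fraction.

p = (-5, 4)

T1 = [3 0 0; 0 2 0; 0 0 1]
T2·T1 = [3 0 0; 0 -2 0; 0 0 1]
T3·…·T1 = [-9 0 0; 0 4 0; 0 0 1]
T4·…·T1 = [36/5 -12/5 0; -27/5 -16/5 0; 0 0 1]
T5·…·T1 = [36/5 -12/5 5; -27/5 -16/5 -6; 0 0 1]
det M = -36; M⁻¹ = [4/45 -1/15 -38/45; -3/20 -1/5 -9/20; 0 0 1]
M⁻¹ · (-203/5, 41/5)ᵀ = (-5, 4)ᵀ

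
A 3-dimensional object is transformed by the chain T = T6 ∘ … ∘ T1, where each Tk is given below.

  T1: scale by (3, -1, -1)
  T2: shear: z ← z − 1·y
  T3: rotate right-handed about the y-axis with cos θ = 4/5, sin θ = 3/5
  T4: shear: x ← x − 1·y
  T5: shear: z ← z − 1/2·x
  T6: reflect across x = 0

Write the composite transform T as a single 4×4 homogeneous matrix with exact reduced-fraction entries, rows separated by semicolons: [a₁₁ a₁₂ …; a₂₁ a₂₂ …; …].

T1 = [3 0 0 0; 0 -1 0 0; 0 0 -1 0; 0 0 0 1]
T2·T1 = [3 0 0 0; 0 -1 0 0; 0 1 -1 0; 0 0 0 1]
T3·…·T1 = [12/5 3/5 -3/5 0; 0 -1 0 0; -9/5 4/5 -4/5 0; 0 0 0 1]
T4·…·T1 = [12/5 8/5 -3/5 0; 0 -1 0 0; -9/5 4/5 -4/5 0; 0 0 0 1]
T5·…·T1 = [12/5 8/5 -3/5 0; 0 -1 0 0; -3 0 -1/2 0; 0 0 0 1]
T6·…·T1 = [-12/5 -8/5 3/5 0; 0 -1 0 0; -3 0 -1/2 0; 0 0 0 1]

T = [-12/5 -8/5 3/5 0; 0 -1 0 0; -3 0 -1/2 0; 0 0 0 1]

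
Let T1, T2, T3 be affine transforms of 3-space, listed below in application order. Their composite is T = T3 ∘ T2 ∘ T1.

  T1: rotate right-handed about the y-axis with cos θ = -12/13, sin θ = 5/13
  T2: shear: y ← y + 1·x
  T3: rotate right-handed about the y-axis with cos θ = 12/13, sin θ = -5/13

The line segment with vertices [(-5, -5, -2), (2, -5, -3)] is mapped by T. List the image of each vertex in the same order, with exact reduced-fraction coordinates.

image vertices: (355/169, -15/13, 838/169), (-46/13, -8, 9/13)

T1 rotate right-handed about the y-axis with cos θ = -12/13, sin θ = 5/13: (-5, -5, -2) → (50/13, -5, 49/13); (2, -5, -3) → (-3, -5, 2)
T2 shear: y ← y + 1·x: (50/13, -5, 49/13) → (50/13, -15/13, 49/13); (-3, -5, 2) → (-3, -8, 2)
T3 rotate right-handed about the y-axis with cos θ = 12/13, sin θ = -5/13: (50/13, -15/13, 49/13) → (355/169, -15/13, 838/169); (-3, -8, 2) → (-46/13, -8, 9/13)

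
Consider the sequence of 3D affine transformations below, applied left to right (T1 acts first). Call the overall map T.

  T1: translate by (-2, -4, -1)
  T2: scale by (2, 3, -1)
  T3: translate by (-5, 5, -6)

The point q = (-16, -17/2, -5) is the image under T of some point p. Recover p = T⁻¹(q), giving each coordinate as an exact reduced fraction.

T1 = [1 0 0 -2; 0 1 0 -4; 0 0 1 -1; 0 0 0 1]
T2·T1 = [2 0 0 -4; 0 3 0 -12; 0 0 -1 1; 0 0 0 1]
T3·…·T1 = [2 0 0 -9; 0 3 0 -7; 0 0 -1 -5; 0 0 0 1]
det M = -6; M⁻¹ = [1/2 0 0 9/2; 0 1/3 0 7/3; 0 0 -1 -5; 0 0 0 1]
M⁻¹ · (-16, -17/2, -5)ᵀ = (-7/2, -1/2, 0)ᵀ

p = (-7/2, -1/2, 0)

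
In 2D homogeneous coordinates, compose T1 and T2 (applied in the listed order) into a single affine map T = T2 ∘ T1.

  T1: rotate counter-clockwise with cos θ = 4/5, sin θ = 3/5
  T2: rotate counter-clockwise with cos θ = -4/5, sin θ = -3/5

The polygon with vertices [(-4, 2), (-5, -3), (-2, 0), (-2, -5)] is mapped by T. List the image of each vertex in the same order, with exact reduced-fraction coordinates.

T1 rotate counter-clockwise with cos θ = 4/5, sin θ = 3/5: (-4, 2) → (-22/5, -4/5); (-5, -3) → (-11/5, -27/5); (-2, 0) → (-8/5, -6/5); (-2, -5) → (7/5, -26/5)
T2 rotate counter-clockwise with cos θ = -4/5, sin θ = -3/5: (-22/5, -4/5) → (76/25, 82/25); (-11/5, -27/5) → (-37/25, 141/25); (-8/5, -6/5) → (14/25, 48/25); (7/5, -26/5) → (-106/25, 83/25)

image vertices: (76/25, 82/25), (-37/25, 141/25), (14/25, 48/25), (-106/25, 83/25)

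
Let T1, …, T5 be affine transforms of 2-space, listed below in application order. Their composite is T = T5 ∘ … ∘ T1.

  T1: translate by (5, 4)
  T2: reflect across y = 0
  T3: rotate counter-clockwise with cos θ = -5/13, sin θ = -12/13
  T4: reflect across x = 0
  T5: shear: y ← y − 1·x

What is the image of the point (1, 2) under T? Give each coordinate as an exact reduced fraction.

T1 translate by (5, 4): (1, 2) → (6, 6)
T2 reflect across y = 0: (6, 6) → (6, -6)
T3 rotate counter-clockwise with cos θ = -5/13, sin θ = -12/13: (6, -6) → (-102/13, -42/13)
T4 reflect across x = 0: (-102/13, -42/13) → (102/13, -42/13)
T5 shear: y ← y − 1·x: (102/13, -42/13) → (102/13, -144/13)

T(p) = (102/13, -144/13)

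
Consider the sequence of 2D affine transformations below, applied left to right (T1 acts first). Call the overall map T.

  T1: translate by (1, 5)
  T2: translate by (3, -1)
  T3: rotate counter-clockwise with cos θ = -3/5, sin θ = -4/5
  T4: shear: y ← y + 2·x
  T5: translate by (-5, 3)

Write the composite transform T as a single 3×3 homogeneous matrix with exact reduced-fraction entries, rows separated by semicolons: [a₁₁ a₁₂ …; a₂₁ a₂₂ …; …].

T1 = [1 0 1; 0 1 5; 0 0 1]
T2·T1 = [1 0 4; 0 1 4; 0 0 1]
T3·…·T1 = [-3/5 4/5 4/5; -4/5 -3/5 -28/5; 0 0 1]
T4·…·T1 = [-3/5 4/5 4/5; -2 1 -4; 0 0 1]
T5·…·T1 = [-3/5 4/5 -21/5; -2 1 -1; 0 0 1]

T = [-3/5 4/5 -21/5; -2 1 -1; 0 0 1]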